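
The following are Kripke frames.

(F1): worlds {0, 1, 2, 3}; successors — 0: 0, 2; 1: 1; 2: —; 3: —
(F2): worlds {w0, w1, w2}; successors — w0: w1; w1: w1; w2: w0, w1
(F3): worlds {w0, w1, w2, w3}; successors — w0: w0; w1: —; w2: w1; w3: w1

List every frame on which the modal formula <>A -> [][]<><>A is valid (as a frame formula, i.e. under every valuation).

(F3)

This is the axiom for a generalized confluence (Geach) condition; its first-order frame correspondent is forall x forall y forall z ((xRy & x R^2 z) -> exists w (y = w & z R^2 w)).
(F1): fails — 0R0, 0R²2 but no w with 0=w and 2R²w.
(F2): fails — w2Rw0, w2R²w1 but no w with w0=w and w1R²w.
(F3): satisfies the condition.
Valid on: (F3).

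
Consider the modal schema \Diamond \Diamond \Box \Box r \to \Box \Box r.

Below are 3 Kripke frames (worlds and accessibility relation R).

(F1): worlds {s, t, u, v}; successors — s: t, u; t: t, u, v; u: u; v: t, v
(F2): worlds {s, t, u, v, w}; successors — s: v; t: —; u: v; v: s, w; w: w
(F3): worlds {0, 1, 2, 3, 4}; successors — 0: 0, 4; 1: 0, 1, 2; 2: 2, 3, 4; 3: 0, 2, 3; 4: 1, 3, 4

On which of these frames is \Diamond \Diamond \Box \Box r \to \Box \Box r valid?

The schema corresponds to a generalized confluence (Geach) condition: \forall x \forall y \forall z ((x R^2 y \wedge x R^2 z) \to \exists w (y R^2 w \wedge z = w)).
(F1): fails — sR²u, sR²t but no w with uR²w and t=w.
(F2): fails — sR²w, sR²s but no w* with wR²w* and s=w*.
(F3): fails — 0R²3, 0R²1 but no w with 3R²w and 1=w.

none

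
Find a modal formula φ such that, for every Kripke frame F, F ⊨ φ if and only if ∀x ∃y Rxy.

The condition is seriality. The D schema □ψ → ◇ψ defines it.

□ψ → ◇ψ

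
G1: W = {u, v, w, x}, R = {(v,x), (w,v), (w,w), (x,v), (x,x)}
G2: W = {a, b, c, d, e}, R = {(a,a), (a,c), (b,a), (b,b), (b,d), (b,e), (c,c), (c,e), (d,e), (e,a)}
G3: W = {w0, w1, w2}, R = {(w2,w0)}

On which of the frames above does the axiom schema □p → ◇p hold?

The schema corresponds to seriality: ∀x ∃y Rxy.
G1: fails — world u has no successor.
G2: ✓.
G3: fails — world w0 has no successor.

G2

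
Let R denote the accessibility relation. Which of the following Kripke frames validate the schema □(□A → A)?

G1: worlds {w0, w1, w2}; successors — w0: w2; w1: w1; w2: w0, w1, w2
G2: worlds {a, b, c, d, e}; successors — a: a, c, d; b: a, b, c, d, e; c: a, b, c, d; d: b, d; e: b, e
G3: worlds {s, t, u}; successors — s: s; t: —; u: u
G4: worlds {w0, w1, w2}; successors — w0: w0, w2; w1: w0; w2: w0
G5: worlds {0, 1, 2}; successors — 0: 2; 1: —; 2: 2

Frame correspondent (Sahlqvist): ∀x ∀y (Rxy → Ryy) — i.e. shift-reflexivity.
G1: fails — Rw2w0 but not Rw0w0.
G2: satisfies the condition.
G3: satisfies the condition.
G4: fails — Rw0w2 but not Rw2w2.
G5: satisfies the condition.
Valid on: G2, G3, G5.

G2, G3, G5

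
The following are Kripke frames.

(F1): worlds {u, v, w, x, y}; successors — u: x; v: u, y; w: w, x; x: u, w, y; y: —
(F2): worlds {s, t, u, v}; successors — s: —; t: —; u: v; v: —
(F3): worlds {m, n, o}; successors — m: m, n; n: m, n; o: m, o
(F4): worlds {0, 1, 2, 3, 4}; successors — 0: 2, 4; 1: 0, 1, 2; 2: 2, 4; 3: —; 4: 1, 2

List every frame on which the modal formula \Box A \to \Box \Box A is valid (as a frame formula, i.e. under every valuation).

This is the axiom for transitivity; its first-order frame correspondent is \forall x \forall y \forall z (Rxy \wedge Ryz \to Rxz).
(F1): fails — Rxw and Rwx but not Rxx.
(F2): condition met.
(F3): fails — Rom and Rmn but not Ron.
(F4): fails — R10 and R04 but not R14.
Valid on: (F2).

(F2)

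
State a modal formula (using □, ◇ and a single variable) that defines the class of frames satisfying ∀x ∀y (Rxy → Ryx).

A defining formula is s → □◇s (the B axiom).
Suppose s→□◇s is valid. Take Rxy and set V(s)={x}. Then s at x, so □◇s at x, so ◇s at y, so some z with Ryz has s; z=x, i.e. Ryx.

s → □◇s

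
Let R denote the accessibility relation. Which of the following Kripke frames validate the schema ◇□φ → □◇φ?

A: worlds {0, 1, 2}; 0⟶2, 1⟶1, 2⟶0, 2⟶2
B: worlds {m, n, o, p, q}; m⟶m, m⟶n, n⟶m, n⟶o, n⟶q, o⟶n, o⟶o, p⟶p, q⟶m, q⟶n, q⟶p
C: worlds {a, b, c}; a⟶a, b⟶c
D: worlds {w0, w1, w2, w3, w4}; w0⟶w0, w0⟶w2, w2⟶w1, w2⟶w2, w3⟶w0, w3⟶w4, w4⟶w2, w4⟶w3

A

Frame correspondent (Sahlqvist): ∀x ∀y ∀z (Rxy ∧ Rxz → ∃w (Ryw ∧ Rzw)) — i.e. convergence.
A: ✓.
B: fails — Rqp and Rqm but p and m have no common successor.
C: fails — Rbc and Rbc but c and c have no common successor.
D: fails — Rw2w1 and Rw2w1 but w1 and w1 have no common successor.
Valid on: A.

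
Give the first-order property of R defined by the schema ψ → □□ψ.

This is a Sahlqvist (Geach-type) schema ◇^0□^0ψ → □^2◇^0ψ.
First-order correspondent: ∀x ∀z (xR²z → ∃w (x = w ∧ z = w)).

∀x ∀z (xR²z → ∃w (x = w ∧ z = w))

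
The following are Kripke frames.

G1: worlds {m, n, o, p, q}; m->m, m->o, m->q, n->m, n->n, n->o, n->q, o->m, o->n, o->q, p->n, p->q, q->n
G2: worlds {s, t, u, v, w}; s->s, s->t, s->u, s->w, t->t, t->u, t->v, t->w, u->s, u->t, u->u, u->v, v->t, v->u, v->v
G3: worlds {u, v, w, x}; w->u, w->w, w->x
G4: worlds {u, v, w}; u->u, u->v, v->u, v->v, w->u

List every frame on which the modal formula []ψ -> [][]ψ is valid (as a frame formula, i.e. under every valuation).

G3

This is the axiom for transitivity; its first-order frame correspondent is forall x forall y forall z (Rxy & Ryz -> Rxz).
G1: fails — Rom and Rmo but not Roo.
G2: fails — Rut and Rtw but not Ruw.
G3: condition met.
G4: fails — Rwu and Ruv but not Rwv.
Valid on: G3.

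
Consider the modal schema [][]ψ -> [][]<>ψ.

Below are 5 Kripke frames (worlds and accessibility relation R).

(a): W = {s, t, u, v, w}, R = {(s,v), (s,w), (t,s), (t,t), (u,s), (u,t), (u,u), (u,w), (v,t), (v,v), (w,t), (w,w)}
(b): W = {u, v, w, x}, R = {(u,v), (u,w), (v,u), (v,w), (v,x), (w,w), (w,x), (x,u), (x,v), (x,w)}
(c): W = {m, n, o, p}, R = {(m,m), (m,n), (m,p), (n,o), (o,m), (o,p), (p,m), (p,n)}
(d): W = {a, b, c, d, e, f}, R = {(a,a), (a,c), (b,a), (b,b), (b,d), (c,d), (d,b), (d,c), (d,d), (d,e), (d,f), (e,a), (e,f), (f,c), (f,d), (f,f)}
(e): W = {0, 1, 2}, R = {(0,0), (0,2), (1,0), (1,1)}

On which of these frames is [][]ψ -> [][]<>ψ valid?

(a), (b), (d)

This is the axiom for a generalized confluence (Geach) condition; its first-order frame correspondent is forall x forall z (x R^2 z -> exists w (x R^2 w & zRw)).
(a): holds.
(b): holds.
(c): fails — oR²n but no w with oR²w and nRw.
(d): holds.
(e): fails — 0R²2 but no w with 0R²w and 2Rw.
Valid on: (a), (b), (d).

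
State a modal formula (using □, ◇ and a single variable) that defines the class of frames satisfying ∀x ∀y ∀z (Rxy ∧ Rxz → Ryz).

◇ψ → □◇ψ

This is the Euclidean property; the standard corresponding axiom is 5: ◇ψ → □◇ψ.
Suppose ◇ψ→□◇ψ is valid. Take Rxy, Rxz and set V(ψ)={y}. Then ◇ψ at x, so □◇ψ at x, so ◇ψ at z, so some w with Rzw has ψ; w=y, i.e. Rzy. By symmetry of the argument, Ryz.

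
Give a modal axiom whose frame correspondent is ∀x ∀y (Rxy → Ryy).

This is shift-reflexivity; the standard corresponding axiom is T□: □(□q → q).
Suppose □(□q→q) is valid. Take Rxy and set V(q)={w : Ryw}. Then at y, □q holds; since □(□q→q) at x, □q→q at y, so q at y, i.e. Ryy.

□(□q → q)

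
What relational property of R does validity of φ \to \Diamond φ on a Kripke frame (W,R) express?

reflexivity: \forall x Rxx

Equivalently (dual form): □φ → φ.
Suppose □φ→φ is valid. At any x set V(φ)={w : Rxw}. Then □φ holds at x, so φ holds at x, i.e. Rxx.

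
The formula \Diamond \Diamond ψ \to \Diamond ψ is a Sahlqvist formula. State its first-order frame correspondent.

Transitivity

Equivalently (dual form): □ψ → □□ψ.
Suppose □ψ→□□ψ is valid. Take Rxy, Ryz and set V(ψ)={w : Rxw}. Then □ψ at x, so □□ψ at x, so □ψ at y, so ψ at z, i.e. Rxz.
Conversely, on a frame with transitivity the schema holds at every world under every valuation.
Frame condition: \forall x \forall y \forall z (Rxy \wedge Ryz \to Rxz).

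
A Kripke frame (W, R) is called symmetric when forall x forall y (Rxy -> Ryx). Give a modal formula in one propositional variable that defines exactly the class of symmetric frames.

The condition is symmetry. The B schema q → □◇q defines it.
Suppose q→□◇q is valid. Take Rxy and set V(q)={x}. Then q at x, so □◇q at x, so ◇q at y, so some z with Ryz has q; z=x, i.e. Ryx.

q → □◇q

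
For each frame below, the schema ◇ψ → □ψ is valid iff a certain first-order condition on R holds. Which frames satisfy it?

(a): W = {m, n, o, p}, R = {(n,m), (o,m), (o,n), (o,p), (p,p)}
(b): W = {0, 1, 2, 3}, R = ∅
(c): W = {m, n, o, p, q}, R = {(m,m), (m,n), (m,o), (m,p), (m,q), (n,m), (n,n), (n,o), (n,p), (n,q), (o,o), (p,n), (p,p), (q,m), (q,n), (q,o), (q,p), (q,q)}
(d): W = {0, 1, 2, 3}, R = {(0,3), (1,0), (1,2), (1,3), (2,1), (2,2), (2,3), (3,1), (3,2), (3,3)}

(b)

Frame correspondent (Sahlqvist): ∀x ∀y ∀z (Rxy ∧ Rxz → y = z) — i.e. partial functionality.
(a): fails — o sees both m and n.
(b): satisfies the condition.
(c): fails — m sees both m and n.
(d): fails — 1 sees both 0 and 2.
Valid on: (b).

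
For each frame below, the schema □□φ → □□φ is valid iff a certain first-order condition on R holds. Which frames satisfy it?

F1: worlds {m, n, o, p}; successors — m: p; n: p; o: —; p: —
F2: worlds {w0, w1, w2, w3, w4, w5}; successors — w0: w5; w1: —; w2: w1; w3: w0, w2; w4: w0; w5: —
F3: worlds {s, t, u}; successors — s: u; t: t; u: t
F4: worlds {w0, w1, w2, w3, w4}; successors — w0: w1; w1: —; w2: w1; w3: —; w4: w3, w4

Frame correspondent (Sahlqvist): ∀x ∀z (xR²z → ∃w (xR²w ∧ z = w)) — i.e. a generalized confluence (Geach) condition.
F1: holds.
F2: holds.
F3: holds.
F4: holds.
Valid on: F1, F2, F3, F4.

F1, F2, F3, F4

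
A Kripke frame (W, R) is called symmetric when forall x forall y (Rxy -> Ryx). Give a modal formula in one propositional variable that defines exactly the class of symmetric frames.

A defining formula is q → □◇q (the B axiom).
Suppose q→□◇q is valid. Take Rxy and set V(q)={x}. Then q at x, so □◇q at x, so ◇q at y, so some z with Ryz has q; z=x, i.e. Ryx.

q → □◇q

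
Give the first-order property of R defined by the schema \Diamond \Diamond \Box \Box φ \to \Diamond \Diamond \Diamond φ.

\forall x \forall y (x R^2 y \to \exists w (y R^2 w \wedge x R^3 w))

This is a Sahlqvist (Geach-type) schema ◇^2□^2φ → □^0◇^3φ.
Minimal-valuation argument: fix x; take any y with xR^2y and any z with xR^0z. Set V(φ) to the set of worlds R-reachable from y in exactly 2 steps. Then □^2φ holds at y, so the antecedent holds at x; validity forces ◇^3φ at z, giving a w with zR^3w and yR^2w.
First-order correspondent: \forall x \forall y (x R^2 y \to \exists w (y R^2 w \wedge x R^3 w)).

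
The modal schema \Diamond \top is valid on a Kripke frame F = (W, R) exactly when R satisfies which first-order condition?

Seriality

◇⊤ holds at w iff w has a successor, so frame-validity of ◇⊤ is exactly seriality. Equivalently via □A → ◇A:
Suppose □A→◇A is valid. At any x set V(A)=W. Then □A at x, so ◇A at x, so x has a successor.
Conversely, any frame satisfying \forall x \exists y Rxy validates the schema.
So the correspondent is seriality.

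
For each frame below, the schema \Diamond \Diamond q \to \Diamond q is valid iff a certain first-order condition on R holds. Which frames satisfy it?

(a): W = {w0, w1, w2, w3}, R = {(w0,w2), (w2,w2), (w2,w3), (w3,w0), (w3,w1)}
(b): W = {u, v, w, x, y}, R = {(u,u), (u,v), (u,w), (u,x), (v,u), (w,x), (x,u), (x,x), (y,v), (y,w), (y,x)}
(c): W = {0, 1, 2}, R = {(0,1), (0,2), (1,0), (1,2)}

This is the axiom for transitivity; its first-order frame correspondent is \forall x \forall y \forall z (Rxy \wedge Ryz \to Rxz).
(a): fails — Rw3w0 and Rw0w2 but not Rw3w2.
(b): fails — Ryx and Rxu but not Ryu.
(c): fails — R01 and R10 but not R00.

none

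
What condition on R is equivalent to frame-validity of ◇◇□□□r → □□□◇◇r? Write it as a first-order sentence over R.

This is a Sahlqvist (Geach-type) schema ◇^2□^3r → □^3◇^2r.
First-order correspondent: ∀x ∀y ∀z ((xR²y ∧ xR³z) → ∃w (yR³w ∧ zR²w)).

∀x ∀y ∀z ((xR²y ∧ xR³z) → ∃w (yR³w ∧ zR²w))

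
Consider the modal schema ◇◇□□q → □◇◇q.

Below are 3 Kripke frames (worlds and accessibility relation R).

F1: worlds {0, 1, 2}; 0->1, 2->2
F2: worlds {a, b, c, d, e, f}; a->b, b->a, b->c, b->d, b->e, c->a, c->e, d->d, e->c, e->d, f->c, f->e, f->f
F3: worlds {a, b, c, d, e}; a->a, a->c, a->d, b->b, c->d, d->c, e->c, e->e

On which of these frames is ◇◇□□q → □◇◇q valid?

This is the axiom for a generalized confluence (Geach) condition; its first-order frame correspondent is ∀x ∀y ∀z ((xR²y ∧ xRz) → ∃w (yR²w ∧ zR²w)).
F1: condition met.
F2: condition met.
F3: fails — aR²c, aRd but no w with cR²w and dR²w.
Valid on: F1, F2.

F1, F2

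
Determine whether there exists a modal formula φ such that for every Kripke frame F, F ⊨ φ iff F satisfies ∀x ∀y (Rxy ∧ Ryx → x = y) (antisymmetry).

Not definable by any modal formula

If a class were modally definable it would be closed under surjective bounded morphisms (Goldblatt–Thomason).
The 6-cycle (worlds s,t,u,v,w,x with s→t→u→v→w→x→s) is antisymmetric. Sending even-indexed worlds to • and odd-indexed worlds to ∘ is a surjective bounded morphism onto the two-world frame with •↔∘, which is not antisymmetric.
So no modal formula (or set of formulas) defines exactly the antisymmetric frames.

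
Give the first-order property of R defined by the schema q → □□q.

This is a Sahlqvist (Geach-type) schema ◇^0□^0q → □^2◇^0q.
Minimal-valuation argument: fix x; take any y with xR^0y and any z with xR^2z. Set V(q) to the set of worlds R-reachable from y in exactly 0 steps. Then □^0q holds at y, so the antecedent holds at x; validity forces ◇^0q at z, giving a w with zR^0w and yR^0w.
First-order correspondent: ∀x ∀z (xR²z → ∃w (x = w ∧ z = w)).

∀x ∀z (xR²z → ∃w (x = w ∧ z = w))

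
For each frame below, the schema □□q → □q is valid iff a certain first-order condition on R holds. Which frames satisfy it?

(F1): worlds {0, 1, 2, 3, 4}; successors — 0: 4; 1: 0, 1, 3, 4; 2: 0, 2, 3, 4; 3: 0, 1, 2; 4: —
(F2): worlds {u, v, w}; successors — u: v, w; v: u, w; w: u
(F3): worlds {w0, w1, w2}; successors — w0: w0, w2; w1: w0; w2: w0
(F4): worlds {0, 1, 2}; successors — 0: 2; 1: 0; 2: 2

(F3)

Frame correspondent (Sahlqvist): ∀x ∀y (Rxy → ∃z (Rxz ∧ Rzy)) — i.e. density.
(F1): fails — R04 but no z with R0z and Rz4.
(F2): fails — Ruv but no z with Ruz and Rzv.
(F3): holds.
(F4): fails — R10 but no z with R1z and Rz0.
Valid on: (F3).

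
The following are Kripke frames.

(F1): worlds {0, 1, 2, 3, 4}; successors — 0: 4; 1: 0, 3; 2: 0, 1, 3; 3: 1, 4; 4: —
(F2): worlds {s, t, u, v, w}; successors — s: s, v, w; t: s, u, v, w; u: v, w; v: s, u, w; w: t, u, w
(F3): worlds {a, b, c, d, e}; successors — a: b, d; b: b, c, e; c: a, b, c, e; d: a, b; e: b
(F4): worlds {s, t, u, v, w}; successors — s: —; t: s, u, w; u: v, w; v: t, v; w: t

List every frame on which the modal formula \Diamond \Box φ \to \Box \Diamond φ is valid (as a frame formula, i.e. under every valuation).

Frame correspondent (Sahlqvist): \forall x \forall y \forall z (Rxy \wedge Rxz \to \exists w (Ryw \wedge Rzw)) — i.e. convergence.
(F1): fails — R04 and R04 but 4 and 4 have no common successor.
(F2): condition met.
(F3): condition met.
(F4): fails — Rts and Rts but s and s have no common successor.

(F2), (F3)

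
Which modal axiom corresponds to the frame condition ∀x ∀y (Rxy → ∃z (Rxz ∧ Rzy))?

This is density; the standard corresponding axiom is C4: □□s → □s.

□□s → □s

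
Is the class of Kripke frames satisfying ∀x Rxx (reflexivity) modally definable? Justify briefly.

This is a Sahlqvist condition; the T axiom □p → p defines it.

Definable; □p → p defines it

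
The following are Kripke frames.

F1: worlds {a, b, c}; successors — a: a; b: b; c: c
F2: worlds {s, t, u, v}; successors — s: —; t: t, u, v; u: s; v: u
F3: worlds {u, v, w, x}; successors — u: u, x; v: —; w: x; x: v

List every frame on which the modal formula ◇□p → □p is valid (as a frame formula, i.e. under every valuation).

Frame correspondent (Sahlqvist): ∀x ∀y ∀z ((xRy ∧ xRz) → ∃w (yRw ∧ z = w)) — i.e. a generalized confluence (Geach) condition.
F1: condition met.
F2: fails — tRu, tRt but no w with uRw and t=w.
F3: fails — uRx, uRu but no t with xRt and u=t.

F1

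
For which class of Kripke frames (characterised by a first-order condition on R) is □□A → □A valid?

density

This is the C4 axiom.
Its frame correspondent is density — ∀x ∀y (Rxy → ∃z (Rxz ∧ Rzy)).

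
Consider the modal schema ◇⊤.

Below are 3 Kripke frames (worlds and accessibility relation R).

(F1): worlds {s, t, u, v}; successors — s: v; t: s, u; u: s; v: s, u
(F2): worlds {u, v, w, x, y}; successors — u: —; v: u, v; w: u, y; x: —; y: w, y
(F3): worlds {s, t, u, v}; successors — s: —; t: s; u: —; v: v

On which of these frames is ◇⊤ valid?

Frame correspondent (Sahlqvist): ∀x ∃y Rxy — i.e. seriality.
(F1): satisfies the condition.
(F2): fails — world u has no successor.
(F3): fails — world s has no successor.
Valid on: (F1).

(F1)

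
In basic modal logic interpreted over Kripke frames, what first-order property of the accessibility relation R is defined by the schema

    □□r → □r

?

Suppose □□r→□r is valid. Take Rxy and set V(r)={w : xR²w}. Then □□r at x, so □r at x, so r at y, i.e. ∃z(Rxz∧Rzy).

density: ∀x ∀y (Rxy → ∃z (Rxz ∧ Rzy))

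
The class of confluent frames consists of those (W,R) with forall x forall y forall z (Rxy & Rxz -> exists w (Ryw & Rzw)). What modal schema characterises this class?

◇□r → □◇r

A defining formula is ◇□r → □◇r (the .2 axiom).
Suppose ◇□r→□◇r is valid. Take Rxy, Rxz and set V(r)={w : Ryw}. Then □r at y so ◇□r at x, so □◇r at x, so ◇r at z, giving w with Rzw and Ryw.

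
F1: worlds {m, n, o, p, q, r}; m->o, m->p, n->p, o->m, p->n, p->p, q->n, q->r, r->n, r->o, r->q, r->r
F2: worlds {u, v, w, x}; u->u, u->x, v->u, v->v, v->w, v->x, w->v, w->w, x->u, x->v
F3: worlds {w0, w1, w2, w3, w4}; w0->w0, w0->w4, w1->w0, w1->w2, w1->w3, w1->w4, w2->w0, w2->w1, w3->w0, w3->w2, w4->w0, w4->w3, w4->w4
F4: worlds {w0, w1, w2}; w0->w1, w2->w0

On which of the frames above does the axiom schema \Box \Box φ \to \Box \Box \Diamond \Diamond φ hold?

Frame correspondent (Sahlqvist): \forall x \forall z (x R^2 z \to \exists w (x R^2 w \wedge z R^2 w)) — i.e. a generalized confluence (Geach) condition.
F1: condition met.
F2: condition met.
F3: condition met.
F4: fails — w2R²w1 but no w with w2R²w and w1R²w.

F1, F2, F3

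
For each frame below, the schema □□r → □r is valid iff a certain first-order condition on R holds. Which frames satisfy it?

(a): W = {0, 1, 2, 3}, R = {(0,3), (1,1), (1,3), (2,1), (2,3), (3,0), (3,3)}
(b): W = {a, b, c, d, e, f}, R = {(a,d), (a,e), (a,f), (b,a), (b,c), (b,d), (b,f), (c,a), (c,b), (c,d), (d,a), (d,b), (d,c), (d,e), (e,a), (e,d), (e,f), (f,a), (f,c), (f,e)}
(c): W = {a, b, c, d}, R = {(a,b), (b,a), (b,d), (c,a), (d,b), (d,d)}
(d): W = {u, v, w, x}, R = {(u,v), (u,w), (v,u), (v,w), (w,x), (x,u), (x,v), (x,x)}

The schema corresponds to density: ∀x ∀y (Rxy → ∃z (Rxz ∧ Rzy)).
(a): holds.
(b): fails — Rfc but no z with Rfz and Rzc.
(c): fails — Rab but no z with Raz and Rzb.
(d): fails — Ruv but no z with Ruz and Rzv.
Valid on: (a).

(a)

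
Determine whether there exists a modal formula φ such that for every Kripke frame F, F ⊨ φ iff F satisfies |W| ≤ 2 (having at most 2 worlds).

No — not modally definable

If a class were modally definable it would be closed under disjoint unions (Goldblatt–Thomason).
Any modal formula valid on each of 3 disjoint one-world frames is valid on their disjoint union (validity is preserved under disjoint unions). Each one-world frame has |W|=1≤2, but the union has |W|=3.
So no modal formula (or set of formulas) defines exactly the |W|≤2 frames.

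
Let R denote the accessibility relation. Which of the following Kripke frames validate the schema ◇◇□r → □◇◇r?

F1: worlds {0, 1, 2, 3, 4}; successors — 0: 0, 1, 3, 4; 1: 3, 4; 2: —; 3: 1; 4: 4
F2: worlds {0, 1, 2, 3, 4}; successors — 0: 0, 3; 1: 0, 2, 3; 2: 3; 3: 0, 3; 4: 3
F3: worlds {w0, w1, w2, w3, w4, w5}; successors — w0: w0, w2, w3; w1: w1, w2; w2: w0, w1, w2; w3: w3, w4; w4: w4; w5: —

F2

The schema corresponds to a generalized confluence (Geach) condition: ∀x ∀y ∀z ((xR²y ∧ xRz) → ∃w (yRw ∧ zR²w)).
F1: fails — 0R²3, 0R3 but no w with 3Rw and 3R²w.
F2: satisfies the condition.
F3: fails — w0R²w1, w0Rw3 but no w with w1Rw and w3R²w.
Valid on: F2.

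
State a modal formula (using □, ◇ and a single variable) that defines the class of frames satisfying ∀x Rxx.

The condition is reflexivity. The T schema □q → q defines it.
Suppose □q→q is valid. At any x set V(q)={w : Rxw}. Then □q holds at x, so q holds at x, i.e. Rxx.

□q → q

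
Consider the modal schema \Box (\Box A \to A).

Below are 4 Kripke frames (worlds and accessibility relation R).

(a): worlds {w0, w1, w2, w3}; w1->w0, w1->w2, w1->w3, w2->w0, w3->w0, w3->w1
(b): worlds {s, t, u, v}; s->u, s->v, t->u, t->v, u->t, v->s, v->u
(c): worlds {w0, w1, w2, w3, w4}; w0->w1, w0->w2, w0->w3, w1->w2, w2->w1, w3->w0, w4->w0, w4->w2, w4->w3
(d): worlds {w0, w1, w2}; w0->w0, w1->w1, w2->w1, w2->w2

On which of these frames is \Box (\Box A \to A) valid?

Frame correspondent (Sahlqvist): \forall x \forall y (Rxy \to Ryy) — i.e. shift-reflexivity.
(a): fails — Rw1w2 but not Rw2w2.
(b): fails — Rtv but not Rvv.
(c): fails — Rw1w2 but not Rw2w2.
(d): condition met.

(d)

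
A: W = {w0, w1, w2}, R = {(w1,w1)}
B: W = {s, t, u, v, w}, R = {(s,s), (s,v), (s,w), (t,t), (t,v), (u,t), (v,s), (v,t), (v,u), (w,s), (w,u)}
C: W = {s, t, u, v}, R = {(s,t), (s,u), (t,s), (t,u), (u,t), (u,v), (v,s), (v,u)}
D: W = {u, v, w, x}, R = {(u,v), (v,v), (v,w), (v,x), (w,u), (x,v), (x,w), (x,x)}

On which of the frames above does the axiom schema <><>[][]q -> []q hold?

This is the axiom for a generalized confluence (Geach) condition; its first-order frame correspondent is forall x forall y forall z ((x R^2 y & xRz) -> exists w (y R^2 w & z = w)).
A: ✓.
B: fails — sR²t, sRw but no w* with tR²w* and w=w*.
C: fails — sR²u, sRt but no w with uR²w and t=w.
D: fails — vR²w, vRw but no t with wR²t and w=t.
Valid on: A.

A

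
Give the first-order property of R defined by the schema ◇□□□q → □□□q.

This is a Sahlqvist (Geach-type) schema ◇^1□^3q → □^3◇^0q.
First-order correspondent: ∀x ∀y ∀z ((xRy ∧ xR³z) → ∃w (yR³w ∧ z = w)).

∀x ∀y ∀z ((xRy ∧ xR³z) → ∃w (yR³w ∧ z = w))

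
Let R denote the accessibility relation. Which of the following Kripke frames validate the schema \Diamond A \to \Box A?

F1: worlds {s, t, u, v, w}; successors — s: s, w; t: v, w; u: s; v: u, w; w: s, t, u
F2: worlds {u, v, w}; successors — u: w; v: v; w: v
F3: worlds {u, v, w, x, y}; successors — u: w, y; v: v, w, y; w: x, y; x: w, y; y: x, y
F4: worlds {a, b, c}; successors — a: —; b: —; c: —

F2, F4

This is the axiom for partial functionality; its first-order frame correspondent is \forall x \forall y \forall z (Rxy \wedge Rxz \to y = z).
F1: fails — s sees both s and w.
F2: holds.
F3: fails — u sees both w and y.
F4: holds.
Valid on: F2, F4.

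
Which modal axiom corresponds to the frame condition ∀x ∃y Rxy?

□s → ◇s

A defining formula is □s → ◇s (the D axiom).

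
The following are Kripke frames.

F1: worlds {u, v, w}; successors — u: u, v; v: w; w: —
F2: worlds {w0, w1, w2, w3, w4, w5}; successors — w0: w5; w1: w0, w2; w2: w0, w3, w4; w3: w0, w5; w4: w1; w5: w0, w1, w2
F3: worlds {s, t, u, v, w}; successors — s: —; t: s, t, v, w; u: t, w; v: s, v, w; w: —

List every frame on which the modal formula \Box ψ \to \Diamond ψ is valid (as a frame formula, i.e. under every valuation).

Frame correspondent (Sahlqvist): \forall x \exists y Rxy — i.e. seriality.
F1: fails — world w has no successor.
F2: holds.
F3: fails — world s has no successor.

F2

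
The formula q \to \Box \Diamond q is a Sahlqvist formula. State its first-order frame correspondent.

This schema is the B axiom.
It corresponds to symmetry: \forall x \forall y (Rxy \to Ryx).

symmetry: \forall x \forall y (Rxy \to Ryx)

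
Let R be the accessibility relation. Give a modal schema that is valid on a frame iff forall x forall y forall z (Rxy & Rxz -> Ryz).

This is the Euclidean property; the standard corresponding axiom is 5: ◇s → □◇s.
Suppose ◇s→□◇s is valid. Take Rxy, Rxz and set V(s)={y}. Then ◇s at x, so □◇s at x, so ◇s at z, so some w with Rzw has s; w=y, i.e. Rzy. By symmetry of the argument, Ryz.

◇s → □◇s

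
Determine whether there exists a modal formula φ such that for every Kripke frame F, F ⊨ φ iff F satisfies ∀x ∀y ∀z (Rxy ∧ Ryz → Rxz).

Yes, by □q → □□q

Yes: it is transitivity, defined by the 4 schema □q → □□q.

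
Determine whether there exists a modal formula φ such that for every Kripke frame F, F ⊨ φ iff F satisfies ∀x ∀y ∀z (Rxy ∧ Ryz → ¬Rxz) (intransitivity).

No

If a class were modally definable it would be closed under surjective bounded morphisms (Goldblatt–Thomason).
The 7-cycle (worlds s,t,u,v,w,x,y with s→t→u→v→w→x→y→s) is intransitive. Mapping every world to a single reflexive point • is a surjective bounded morphism; the reflexive point is not intransitive (R••∧R•• but R••).
So the class is not modally definable.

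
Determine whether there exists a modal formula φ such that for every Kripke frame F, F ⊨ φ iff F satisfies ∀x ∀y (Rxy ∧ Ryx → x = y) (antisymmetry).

Not modally definable

If a class were modally definable it would be closed under surjective bounded morphisms (Goldblatt–Thomason).
The 4-cycle (worlds 0,1,2,3 with 0→1→2→3→0) is antisymmetric. Sending even-indexed worlds to s and odd-indexed worlds to t is a surjective bounded morphism onto the two-world frame with s↔t, which is not antisymmetric.
So the class is not modally definable.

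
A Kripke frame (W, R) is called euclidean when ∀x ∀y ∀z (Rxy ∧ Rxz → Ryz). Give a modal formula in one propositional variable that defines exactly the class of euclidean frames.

This is the Euclidean property; the standard corresponding axiom is 5: ◇q → □◇q.
Suppose ◇q→□◇q is valid. Take Rxy, Rxz and set V(q)={y}. Then ◇q at x, so □◇q at x, so ◇q at z, so some w with Rzw has q; w=y, i.e. Rzy. By symmetry of the argument, Ryz.

◇q → □◇q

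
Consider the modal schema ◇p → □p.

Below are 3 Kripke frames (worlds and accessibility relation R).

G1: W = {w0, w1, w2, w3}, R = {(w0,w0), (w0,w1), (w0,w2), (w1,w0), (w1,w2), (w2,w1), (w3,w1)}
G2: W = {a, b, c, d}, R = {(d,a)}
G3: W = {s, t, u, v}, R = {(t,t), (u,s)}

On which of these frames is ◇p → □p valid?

G2, G3

The schema corresponds to partial functionality: ∀x ∀y ∀z (Rxy ∧ Rxz → y = z).
G1: fails — w0 sees both w0 and w1.
G2: condition met.
G3: condition met.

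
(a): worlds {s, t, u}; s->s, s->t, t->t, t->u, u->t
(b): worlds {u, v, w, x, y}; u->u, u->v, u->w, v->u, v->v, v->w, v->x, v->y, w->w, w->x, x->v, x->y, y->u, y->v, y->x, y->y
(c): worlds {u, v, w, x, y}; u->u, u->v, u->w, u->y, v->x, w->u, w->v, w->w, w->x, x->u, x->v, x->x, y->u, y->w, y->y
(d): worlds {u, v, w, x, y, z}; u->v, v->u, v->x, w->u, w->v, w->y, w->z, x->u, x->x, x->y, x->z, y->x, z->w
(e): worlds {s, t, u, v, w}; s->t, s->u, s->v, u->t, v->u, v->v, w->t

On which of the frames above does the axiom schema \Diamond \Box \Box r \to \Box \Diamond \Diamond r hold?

The schema corresponds to a generalized confluence (Geach) condition: \forall x \forall y \forall z ((xRy \wedge xRz) \to \exists w (y R^2 w \wedge z R^2 w)).
(a): ✓.
(b): ✓.
(c): ✓.
(d): ✓.
(e): fails — sRt, sRt but no w* with tR²w* and tR²w*.
Valid on: (a), (b), (c), (d).

(a), (b), (c), (d)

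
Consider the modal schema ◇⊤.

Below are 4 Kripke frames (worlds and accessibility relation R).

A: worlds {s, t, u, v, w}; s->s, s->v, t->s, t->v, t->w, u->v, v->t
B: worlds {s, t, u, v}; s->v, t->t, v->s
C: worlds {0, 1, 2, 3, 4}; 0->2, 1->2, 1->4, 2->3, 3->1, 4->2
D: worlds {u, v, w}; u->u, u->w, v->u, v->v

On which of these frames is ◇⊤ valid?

C

Frame correspondent (Sahlqvist): ∀x ∃y Rxy — i.e. seriality.
A: fails — world w has no successor.
B: fails — world u has no successor.
C: satisfies the condition.
D: fails — world w has no successor.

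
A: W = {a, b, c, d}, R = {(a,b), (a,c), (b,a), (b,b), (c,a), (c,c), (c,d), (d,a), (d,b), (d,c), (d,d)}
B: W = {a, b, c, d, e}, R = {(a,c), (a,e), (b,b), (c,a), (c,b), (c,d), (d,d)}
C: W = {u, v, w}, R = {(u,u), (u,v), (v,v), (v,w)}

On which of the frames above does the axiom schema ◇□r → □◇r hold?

A

The schema corresponds to convergence: ∀x ∀y ∀z (Rxy ∧ Rxz → ∃w (Ryw ∧ Rzw)).
A: holds.
B: fails — Rae and Rae but e and e have no common successor.
C: fails — Rvw and Rvw but w and w have no common successor.
Valid on: A.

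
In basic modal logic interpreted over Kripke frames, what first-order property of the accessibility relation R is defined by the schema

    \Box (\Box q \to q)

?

shift-reflexivity: \forall x \forall y (Rxy \to Ryy)

Suppose □(□q→q) is valid. Take Rxy and set V(q)={w : Ryw}. Then at y, □q holds; since □(□q→q) at x, □q→q at y, so q at y, i.e. Ryy.
Conversely, any frame satisfying \forall x \forall y (Rxy \to Ryy) validates the schema.
Frame condition: \forall x \forall y (Rxy \to Ryy).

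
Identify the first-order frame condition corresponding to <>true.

◇⊤ holds at w iff w has a successor, so frame-validity of ◇⊤ is exactly seriality. Equivalently via □r → ◇r:
Suppose □r→◇r is valid. At any x set V(r)=W. Then □r at x, so ◇r at x, so x has a successor.

seriality: forall x exists y Rxy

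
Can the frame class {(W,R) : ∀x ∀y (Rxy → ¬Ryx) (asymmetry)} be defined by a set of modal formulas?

Not modally definable

If a class were modally definable it would be closed under surjective bounded morphisms (Goldblatt–Thomason).
The 5-cycle (worlds s,t,u,v,w with s→t→u→v→w→s) is asymmetric. Mapping every world to a single reflexive point • is a surjective bounded morphism, and the reflexive point is not asymmetric (R•• but asymmetry requires ¬R••).
Hence asymmetry is not modally definable.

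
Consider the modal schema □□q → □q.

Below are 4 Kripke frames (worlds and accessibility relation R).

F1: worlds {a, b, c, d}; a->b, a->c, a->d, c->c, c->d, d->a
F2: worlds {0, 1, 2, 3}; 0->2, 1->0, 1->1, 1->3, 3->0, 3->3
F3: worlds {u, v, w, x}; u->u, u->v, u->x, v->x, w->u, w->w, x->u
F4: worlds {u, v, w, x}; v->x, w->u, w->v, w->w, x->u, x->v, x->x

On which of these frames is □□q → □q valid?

The schema corresponds to density: ∀x ∀y (Rxy → ∃z (Rxz ∧ Rzy)).
F1: fails — Rab but no z with Raz and Rzb.
F2: fails — R02 but no z with R0z and Rz2.
F3: fails — Rvx but no z with Rvz and Rzx.
F4: condition met.
Valid on: F4.

F4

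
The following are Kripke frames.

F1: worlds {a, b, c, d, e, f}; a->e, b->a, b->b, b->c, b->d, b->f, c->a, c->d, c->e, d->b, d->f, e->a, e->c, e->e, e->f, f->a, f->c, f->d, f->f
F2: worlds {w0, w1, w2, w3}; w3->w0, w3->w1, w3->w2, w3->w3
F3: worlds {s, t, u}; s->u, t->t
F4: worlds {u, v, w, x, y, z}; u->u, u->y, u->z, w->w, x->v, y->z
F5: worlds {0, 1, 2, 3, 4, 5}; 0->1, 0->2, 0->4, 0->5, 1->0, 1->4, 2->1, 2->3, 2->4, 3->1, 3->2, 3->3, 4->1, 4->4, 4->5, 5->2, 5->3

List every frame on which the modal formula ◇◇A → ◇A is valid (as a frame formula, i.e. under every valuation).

The schema corresponds to transitivity: ∀x ∀y ∀z (Rxy ∧ Ryz → Rxz).
F1: fails — Rcd and Rdf but not Rcf.
F2: ✓.
F3: ✓.
F4: ✓.
F5: fails — R10 and R02 but not R12.

F2, F3, F4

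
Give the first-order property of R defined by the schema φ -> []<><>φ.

This is a Sahlqvist (Geach-type) schema ◇^0□^0φ → □^1◇^2φ.
First-order correspondent: forall x forall z (xRz -> exists w (x = w & z R^2 w)).

forall x forall z (xRz -> exists w (x = w & z R^2 w))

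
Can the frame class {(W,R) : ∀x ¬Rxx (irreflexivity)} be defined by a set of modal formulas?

Any modally definable frame class is closed under surjective bounded morphisms.
The 5-cycle (worlds a,b,c,d,e with a→b→c→d→e→a) is irreflexive, and the map sending every world to a single reflexive point • is a surjective bounded morphism (forth: every edge maps to (•,•); back: every world has a successor). So any modal formula valid on the 5-cycle is also valid on the reflexive point, which is not irreflexive.
Hence irreflexivity is not modally definable.

No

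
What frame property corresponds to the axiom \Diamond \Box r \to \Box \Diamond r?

convergence: \forall x \forall y \forall z (Rxy \wedge Rxz \to \exists w (Ryw \wedge Rzw))

This schema is the .2 axiom.
Its frame correspondent is convergence — \forall x \forall y \forall z (Rxy \wedge Rxz \to \exists w (Ryw \wedge Rzw)).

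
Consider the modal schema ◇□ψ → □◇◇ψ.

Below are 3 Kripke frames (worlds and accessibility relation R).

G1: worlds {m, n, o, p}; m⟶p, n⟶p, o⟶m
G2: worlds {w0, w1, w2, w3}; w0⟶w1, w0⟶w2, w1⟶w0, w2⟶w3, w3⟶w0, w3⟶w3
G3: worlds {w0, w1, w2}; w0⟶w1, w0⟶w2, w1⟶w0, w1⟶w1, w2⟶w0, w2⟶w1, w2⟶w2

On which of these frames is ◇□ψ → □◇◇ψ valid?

G3

The schema corresponds to a generalized confluence (Geach) condition: ∀x ∀y ∀z ((xRy ∧ xRz) → ∃w (yRw ∧ zR²w)).
G1: fails — mRp, mRp but no w with pRw and pR²w.
G2: fails — w0Rw1, w0Rw1 but no w with w1Rw and w1R²w.
G3: satisfies the condition.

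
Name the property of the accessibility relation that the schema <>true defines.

◇⊤ holds at w iff w has a successor, so frame-validity of ◇⊤ is exactly seriality. Equivalently via □ψ → ◇ψ:
Suppose □ψ→◇ψ is valid. At any x set V(ψ)=W. Then □ψ at x, so ◇ψ at x, so x has a successor.

seriality: forall x exists y Rxy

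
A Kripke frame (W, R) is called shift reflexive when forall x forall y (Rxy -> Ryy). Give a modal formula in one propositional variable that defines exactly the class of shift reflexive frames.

□(□s → s)

The condition is shift-reflexivity. The T□ schema □(□s → s) defines it.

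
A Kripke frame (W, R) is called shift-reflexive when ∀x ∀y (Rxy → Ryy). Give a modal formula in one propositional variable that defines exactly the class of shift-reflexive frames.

The condition is shift-reflexivity. The T□ schema □(□q → q) defines it.
Suppose □(□q→q) is valid. Take Rxy and set V(q)={w : Ryw}. Then at y, □q holds; since □(□q→q) at x, □q→q at y, so q at y, i.e. Ryy.

□(□q → q)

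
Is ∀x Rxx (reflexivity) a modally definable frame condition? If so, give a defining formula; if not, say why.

Definable; □r → r defines it

The condition is reflexivity. A defining modal formula is □r → r.
Suppose □r→r is valid. At any x set V(r)={w : Rxw}. Then □r holds at x, so r holds at x, i.e. Rxx.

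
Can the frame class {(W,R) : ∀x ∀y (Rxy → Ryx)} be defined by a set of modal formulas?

Definable; p → □◇p defines it

Yes: it is symmetry, defined by the B schema p → □◇p.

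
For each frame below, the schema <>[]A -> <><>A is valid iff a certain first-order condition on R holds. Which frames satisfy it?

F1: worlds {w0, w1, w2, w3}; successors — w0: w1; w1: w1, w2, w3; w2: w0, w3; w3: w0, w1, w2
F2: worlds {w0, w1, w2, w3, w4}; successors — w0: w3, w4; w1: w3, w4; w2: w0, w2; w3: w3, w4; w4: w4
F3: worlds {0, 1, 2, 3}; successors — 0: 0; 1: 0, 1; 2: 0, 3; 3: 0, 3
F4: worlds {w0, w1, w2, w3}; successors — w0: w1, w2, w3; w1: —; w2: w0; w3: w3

This is the axiom for a generalized confluence (Geach) condition; its first-order frame correspondent is forall x forall y (xRy -> exists w (yRw & x R^2 w)).
F1: condition met.
F2: condition met.
F3: condition met.
F4: fails — w0Rw1 but no w with w1Rw and w0R²w.

F1, F2, F3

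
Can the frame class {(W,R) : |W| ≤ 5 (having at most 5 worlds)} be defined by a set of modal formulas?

Any modally definable frame class is closed under disjoint unions.
Any modal formula valid on each of 6 disjoint one-world frames is valid on their disjoint union (validity is preserved under disjoint unions). Each one-world frame has |W|=1≤5, but the union has |W|=6.
Hence having at most 5 worlds is not modally definable.

Not modally definable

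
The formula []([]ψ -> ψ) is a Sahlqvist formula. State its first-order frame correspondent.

Suppose □(□ψ→ψ) is valid. Take Rxy and set V(ψ)={w : Ryw}. Then at y, □ψ holds; since □(□ψ→ψ) at x, □ψ→ψ at y, so ψ at y, i.e. Ryy.

shift-reflexivity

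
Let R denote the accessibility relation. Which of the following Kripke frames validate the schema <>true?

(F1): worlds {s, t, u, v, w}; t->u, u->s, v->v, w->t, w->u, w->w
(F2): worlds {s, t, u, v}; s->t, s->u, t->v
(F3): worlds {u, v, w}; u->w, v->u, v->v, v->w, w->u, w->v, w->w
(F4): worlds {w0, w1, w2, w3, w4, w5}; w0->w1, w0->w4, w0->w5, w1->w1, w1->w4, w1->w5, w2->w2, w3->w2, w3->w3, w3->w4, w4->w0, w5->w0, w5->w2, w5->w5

(F3), (F4)

This is the axiom for seriality; its first-order frame correspondent is forall x exists y Rxy.
(F1): fails — world s has no successor.
(F2): fails — world u has no successor.
(F3): holds.
(F4): holds.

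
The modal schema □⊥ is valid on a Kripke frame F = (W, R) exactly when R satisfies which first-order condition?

This schema is the Ver axiom.
It corresponds to emptiness of R: ∀x ∀y ¬Rxy.

emptiness of R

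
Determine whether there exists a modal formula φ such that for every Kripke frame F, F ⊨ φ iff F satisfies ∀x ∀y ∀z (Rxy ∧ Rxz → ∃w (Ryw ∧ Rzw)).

Yes — defined by ◇□q → □◇q

The condition is convergence. A defining modal formula is ◇□q → □◇q.
Suppose ◇□q→□◇q is valid. Take Rxy, Rxz and set V(q)={w : Ryw}. Then □q at y so ◇□q at x, so □◇q at x, so ◇q at z, giving w with Rzw and Ryw.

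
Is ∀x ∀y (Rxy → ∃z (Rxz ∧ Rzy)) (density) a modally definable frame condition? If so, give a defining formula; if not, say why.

The condition is density. A defining modal formula is □□p → □p.
Suppose □□p→□p is valid. Take Rxy and set V(p)={w : xR²w}. Then □□p at x, so □p at x, so p at y, i.e. ∃z(Rxz∧Rzy).

Yes, by □□p → □p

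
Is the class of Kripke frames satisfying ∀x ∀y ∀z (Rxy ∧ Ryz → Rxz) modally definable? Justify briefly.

This is a Sahlqvist condition; the 4 axiom □r → □□r defines it.
Suppose □r→□□r is valid. Take Rxy, Ryz and set V(r)={w : Rxw}. Then □r at x, so □□r at x, so □r at y, so r at z, i.e. Rxz.

Definable; □r → □□r defines it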